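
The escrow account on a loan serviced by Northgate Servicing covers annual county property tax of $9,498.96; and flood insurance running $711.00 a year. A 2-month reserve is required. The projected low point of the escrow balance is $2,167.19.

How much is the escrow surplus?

County property tax — $9,498.96/yr
Flood insurance — $711.00/yr
Annual escrow total = $10,209.96
Monthly = $10,209.96 ÷ 12 = $850.83
Required cushion = 2 × $850.83 = $1,701.66
Excess over cushion: $2,167.19 − $1,701.66 = $465.53

$465.53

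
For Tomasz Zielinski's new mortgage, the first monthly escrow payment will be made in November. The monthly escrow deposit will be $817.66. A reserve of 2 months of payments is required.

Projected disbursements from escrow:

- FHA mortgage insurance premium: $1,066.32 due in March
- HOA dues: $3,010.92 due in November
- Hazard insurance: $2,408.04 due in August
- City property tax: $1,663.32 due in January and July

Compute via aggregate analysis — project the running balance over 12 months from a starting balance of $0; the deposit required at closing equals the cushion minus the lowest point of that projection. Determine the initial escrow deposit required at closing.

$3,856.58

Cushion = 2 × $817.66 = $1,635.32
Trial balance (start $0, +$817.66 each month, − disbursements):
  Nov: +$817.66 − $3,010.92 → -$2,193.26
  Dec: +$817.66 → -$1,375.60
  Jan: +$817.66 − $1,663.32 → -$2,221.26
  Feb: +$817.66 → -$1,403.60
  Mar: +$817.66 − $1,066.32 → -$1,652.26
  Apr: +$817.66 → -$834.60
  May: +$817.66 → -$16.94
  Jun: +$817.66 → $800.72
  Jul: +$817.66 − $1,663.32 → -$44.94
  Aug: +$817.66 − $2,408.04 → -$1,635.32
  Sep: +$817.66 → -$817.66
  Oct: +$817.66 → $0.00
Lowest trial balance = -$2,221.26 (Jan)
Initial deposit = cushion − low point = $1,635.32 − (-$2,221.26) = $3,856.58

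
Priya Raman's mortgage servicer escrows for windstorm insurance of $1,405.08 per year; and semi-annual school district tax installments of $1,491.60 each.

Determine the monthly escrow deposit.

Windstorm insurance: $1,405.08 per year
School district tax: $1,491.60 × 2 = $2,983.20 per year
Total per year = $4,388.28
Per month = $4,388.28 / 12 = $365.69

$365.69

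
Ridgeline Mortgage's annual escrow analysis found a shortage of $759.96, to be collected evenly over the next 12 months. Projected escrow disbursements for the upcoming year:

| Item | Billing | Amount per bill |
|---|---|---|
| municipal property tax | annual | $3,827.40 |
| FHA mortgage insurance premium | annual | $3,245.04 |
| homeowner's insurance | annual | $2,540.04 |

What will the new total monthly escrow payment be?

$864.37

Municipal property tax: $3,827.40 per year
FHA mortgage insurance premium: $3,245.04 per year
Homeowner's insurance: $2,540.04 per year
Total annual escrow = $3,827.40 + $3,245.04 + $2,540.04 = $9,612.48
Per month = $9,612.48 / 12 = $801.04
Shortage spread = $759.96 ÷ 12 = $63.33/mo
Adjusted monthly = $801.04 + $63.33 = $864.37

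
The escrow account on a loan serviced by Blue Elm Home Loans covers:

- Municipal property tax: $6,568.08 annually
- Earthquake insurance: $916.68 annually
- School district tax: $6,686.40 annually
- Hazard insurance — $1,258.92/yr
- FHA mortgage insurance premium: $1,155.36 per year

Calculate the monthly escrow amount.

Municipal property tax — $6,568.08 annually
Earthquake insurance — $916.68 annually
School district tax — $6,686.40 annually
Hazard insurance — $1,258.92 annually
FHA mortgage insurance premium — $1,155.36 annually
Yearly total = $6,568.08 + $916.68 + $6,686.40 + $1,258.92 + $1,155.36 = $16,585.44
Base monthly escrow = $16,585.44 / 12 = $1,382.12

$1,382.12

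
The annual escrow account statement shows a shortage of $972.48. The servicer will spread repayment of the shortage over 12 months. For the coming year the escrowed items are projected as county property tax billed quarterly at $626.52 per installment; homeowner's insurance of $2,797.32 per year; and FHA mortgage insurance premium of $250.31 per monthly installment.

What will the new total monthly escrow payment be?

County property tax: $626.52 × 4 = $2,506.08 annually
Homeowner's insurance: $2,797.32 annually
FHA mortgage insurance premium: $250.31 × 12 = $3,003.72 annually
Annual escrow total = $8,307.12
Per month = $8,307.12 / 12 = $692.26
Shortage spread = $972.48 / 12 = $81.04/mo
New monthly escrow = $692.26 + $81.04 = $773.30

$773.30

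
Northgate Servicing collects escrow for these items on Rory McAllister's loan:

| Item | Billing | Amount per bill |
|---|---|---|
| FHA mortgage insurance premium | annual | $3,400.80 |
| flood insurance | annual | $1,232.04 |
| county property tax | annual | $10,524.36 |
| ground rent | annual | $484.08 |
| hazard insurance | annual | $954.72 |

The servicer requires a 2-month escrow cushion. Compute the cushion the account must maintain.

$2,766.00

FHA mortgage insurance premium: $3,400.80 annually
Flood insurance: $1,232.04 annually
County property tax: $10,524.36 annually
Ground rent: $484.08 annually
Hazard insurance: $954.72 annually
Total per year = $3,400.80 + $1,232.04 + $10,524.36 + $484.08 + $954.72 = $16,596.00
Monthly = $16,596.00 ÷ 12 = $1,383.00
Reserve = 2 × $1,383.00 = $2,766.00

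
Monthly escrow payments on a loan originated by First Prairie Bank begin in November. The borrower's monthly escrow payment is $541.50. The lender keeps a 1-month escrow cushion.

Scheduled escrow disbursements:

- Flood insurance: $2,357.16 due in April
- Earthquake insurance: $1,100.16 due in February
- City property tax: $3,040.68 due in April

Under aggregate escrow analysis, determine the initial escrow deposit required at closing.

$3,790.50

Cushion = 1 × $541.50 = $541.50
Trial balance (start $0, +$541.50 each month, − disbursements):
  Nov: +$541.50 → $541.50
  Dec: +$541.50 → $1,083.00
  Jan: +$541.50 → $1,624.50
  Feb: +$541.50 − $1,100.16 → $1,065.84
  Mar: +$541.50 → $1,607.34
  Apr: +$541.50 − $5,397.84 → -$3,249.00
  May: +$541.50 → -$2,707.50
  Jun: +$541.50 → -$2,166.00
  Jul: +$541.50 → -$1,624.50
  Aug: +$541.50 → -$1,083.00
  Sep: +$541.50 → -$541.50
  Oct: +$541.50 → $0.00
Lowest trial balance = -$3,249.00 (Apr)
Initial deposit = cushion − low point = $541.50 − (-$3,249.00) = $3,790.50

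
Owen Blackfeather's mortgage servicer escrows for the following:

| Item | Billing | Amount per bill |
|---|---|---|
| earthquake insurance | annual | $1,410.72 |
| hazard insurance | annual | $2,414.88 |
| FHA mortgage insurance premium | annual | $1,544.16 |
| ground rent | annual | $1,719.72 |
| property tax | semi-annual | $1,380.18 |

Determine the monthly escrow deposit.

$820.82

Earthquake insurance — $1,410.72 per year
Hazard insurance — $2,414.88 per year
FHA mortgage insurance premium — $1,544.16 per year
Ground rent — $1,719.72 per year
Property tax — $1,380.18 × 2 = $2,760.36 per year
Total per year = $1,410.72 + $2,414.88 + $1,544.16 + $1,719.72 + $2,760.36 = $9,849.84
Monthly escrow = $9,849.84 ÷ 12 = $820.82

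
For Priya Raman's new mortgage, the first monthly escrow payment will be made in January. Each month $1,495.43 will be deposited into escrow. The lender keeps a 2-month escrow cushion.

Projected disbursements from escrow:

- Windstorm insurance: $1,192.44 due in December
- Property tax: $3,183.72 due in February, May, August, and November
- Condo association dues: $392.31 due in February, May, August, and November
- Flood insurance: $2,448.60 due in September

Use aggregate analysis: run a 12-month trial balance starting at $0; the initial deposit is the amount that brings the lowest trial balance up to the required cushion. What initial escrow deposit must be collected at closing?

$3,576.03

Cushion = 2 × $1,495.43 = $2,990.86
Trial balance (start $0, +$1,495.43 each month, − disbursements):
  Jan: +$1,495.43 → $1,495.43
  Feb: +$1,495.43 − $3,576.03 → -$585.17
  Mar: +$1,495.43 → $910.26
  Apr: +$1,495.43 → $2,405.69
  May: +$1,495.43 − $3,576.03 → $325.09
  Jun: +$1,495.43 → $1,820.52
  Jul: +$1,495.43 → $3,315.95
  Aug: +$1,495.43 − $3,576.03 → $1,235.35
  Sep: +$1,495.43 − $2,448.60 → $282.18
  Oct: +$1,495.43 → $1,777.61
  Nov: +$1,495.43 − $3,576.03 → -$302.99
  Dec: +$1,495.43 − $1,192.44 → $0.00
Lowest trial balance = -$585.17 (Feb)
Initial deposit = cushion − low point = $2,990.86 − (-$585.17) = $3,576.03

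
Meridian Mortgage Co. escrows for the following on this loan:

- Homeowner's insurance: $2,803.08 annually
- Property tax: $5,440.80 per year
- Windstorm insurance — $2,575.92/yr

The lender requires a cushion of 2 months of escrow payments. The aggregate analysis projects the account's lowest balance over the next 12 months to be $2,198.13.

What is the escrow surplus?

$394.83

Homeowner's insurance = $2,803.08 annually
Property tax = $5,440.80 annually
Windstorm insurance = $2,575.92 annually
Total annual escrow = $10,819.80
Monthly escrow = $10,819.80 / 12 = $901.65
Required reserve = 2 × $901.65 = $1,803.30
Surplus = $2,198.13 − $1,803.30 = $394.83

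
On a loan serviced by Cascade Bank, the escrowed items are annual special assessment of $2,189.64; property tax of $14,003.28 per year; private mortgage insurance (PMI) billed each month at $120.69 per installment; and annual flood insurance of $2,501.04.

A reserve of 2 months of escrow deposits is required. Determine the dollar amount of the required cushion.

Special assessment = $2,189.64 per year
Property tax = $14,003.28 per year
Private mortgage insurance (PMI) = $120.69 × 12 = $1,448.28 per year
Flood insurance = $2,501.04 per year
Total per year = $2,189.64 + $14,003.28 + $1,448.28 + $2,501.04 = $20,142.24
Per month = $20,142.24 / 12 = $1,678.52
Reserve = 2 × $1,678.52 = $3,357.04

$3,357.04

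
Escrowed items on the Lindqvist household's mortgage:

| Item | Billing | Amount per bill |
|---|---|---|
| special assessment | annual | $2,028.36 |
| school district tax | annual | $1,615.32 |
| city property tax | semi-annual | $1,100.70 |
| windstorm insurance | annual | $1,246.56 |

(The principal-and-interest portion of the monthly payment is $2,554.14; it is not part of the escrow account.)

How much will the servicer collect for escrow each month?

$590.97

Special assessment = $2,028.36 per year
School district tax = $1,615.32 per year
City property tax = $1,100.70 × 2 = $2,201.40 per year
Windstorm insurance = $1,246.56 per year
Total per year = $2,028.36 + $1,615.32 + $2,201.40 + $1,246.56 = $7,091.64
Monthly = $7,091.64 / 12 = $590.97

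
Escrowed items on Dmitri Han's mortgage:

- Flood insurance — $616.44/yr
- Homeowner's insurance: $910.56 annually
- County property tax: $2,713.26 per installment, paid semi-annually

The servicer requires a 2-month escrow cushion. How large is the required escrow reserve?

$1,158.92

Flood insurance — $616.44 per year
Homeowner's insurance — $910.56 per year
County property tax — $2,713.26 × 2 = $5,426.52 per year
Total annual escrow = $616.44 + $910.56 + $5,426.52 = $6,953.52
Per month = $6,953.52 ÷ 12 = $579.46
Required cushion = 2 × $579.46 = $1,158.92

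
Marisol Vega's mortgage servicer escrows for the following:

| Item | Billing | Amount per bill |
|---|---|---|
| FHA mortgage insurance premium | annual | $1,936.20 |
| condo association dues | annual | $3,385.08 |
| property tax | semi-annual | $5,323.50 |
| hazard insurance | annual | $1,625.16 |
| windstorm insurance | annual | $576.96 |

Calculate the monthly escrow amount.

$1,514.20

FHA mortgage insurance premium: $1,936.20
Condo association dues: $3,385.08
Property tax: $5,323.50 × 2 = $10,647.00
Hazard insurance: $1,625.16
Windstorm insurance: $576.96
Total per year = $18,170.40
Base monthly escrow = $18,170.40 / 12 = $1,514.20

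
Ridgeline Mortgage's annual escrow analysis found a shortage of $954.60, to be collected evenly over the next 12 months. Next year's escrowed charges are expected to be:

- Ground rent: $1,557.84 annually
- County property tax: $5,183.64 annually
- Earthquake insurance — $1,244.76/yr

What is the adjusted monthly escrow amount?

Ground rent: $1,557.84
County property tax: $5,183.64
Earthquake insurance: $1,244.76
Annual escrow total = $7,986.24
Monthly escrow = $7,986.24 / 12 = $665.52
Monthly shortage recovery: $954.60 ÷ 12 = $79.55
Adjusted monthly = $665.52 + $79.55 = $745.07

$745.07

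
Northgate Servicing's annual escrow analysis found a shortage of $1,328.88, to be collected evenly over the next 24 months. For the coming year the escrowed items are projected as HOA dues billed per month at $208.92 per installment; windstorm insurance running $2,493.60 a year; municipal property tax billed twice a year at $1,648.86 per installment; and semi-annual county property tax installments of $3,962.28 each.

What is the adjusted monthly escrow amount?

$1,407.28

HOA dues — $208.92 × 12 = $2,507.04 per year
Windstorm insurance — $2,493.60 per year
Municipal property tax — $1,648.86 × 2 = $3,297.72 per year
County property tax — $3,962.28 × 2 = $7,924.56 per year
Combined annual = $16,222.92
Monthly = $16,222.92 / 12 = $1,351.91
Monthly shortage recovery: $1,328.88 ÷ 24 = $55.37
New monthly escrow = $1,351.91 + $55.37 = $1,407.28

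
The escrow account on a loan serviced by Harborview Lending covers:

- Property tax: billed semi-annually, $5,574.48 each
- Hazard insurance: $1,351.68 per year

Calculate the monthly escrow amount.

$1,041.72

Property tax = $5,574.48 × 2 = $11,148.96 annually
Hazard insurance = $1,351.68 annually
Yearly total = $11,148.96 + $1,351.68 = $12,500.64
Base monthly escrow = $12,500.64 ÷ 12 = $1,041.72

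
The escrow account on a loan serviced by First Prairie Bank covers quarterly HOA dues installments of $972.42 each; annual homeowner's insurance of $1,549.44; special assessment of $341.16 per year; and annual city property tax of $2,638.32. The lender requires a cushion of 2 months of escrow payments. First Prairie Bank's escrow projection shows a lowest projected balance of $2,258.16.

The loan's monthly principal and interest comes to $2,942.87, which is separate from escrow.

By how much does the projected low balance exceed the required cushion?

$855.06

HOA dues: $972.42 × 4 = $3,889.68 annually
Homeowner's insurance: $1,549.44 annually
Special assessment: $341.16 annually
City property tax: $2,638.32 annually
Total per year = $8,418.60
Monthly = $8,418.60 / 12 = $701.55
Required reserve = 2 × $701.55 = $1,403.10
Excess over cushion: $2,258.16 − $1,403.10 = $855.06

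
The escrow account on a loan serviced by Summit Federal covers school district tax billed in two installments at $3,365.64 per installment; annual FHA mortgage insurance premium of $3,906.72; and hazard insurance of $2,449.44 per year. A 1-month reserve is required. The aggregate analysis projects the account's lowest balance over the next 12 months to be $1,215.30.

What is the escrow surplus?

School district tax: $3,365.64 × 2 = $6,731.28
FHA mortgage insurance premium: $3,906.72
Hazard insurance: $2,449.44
Combined annual = $6,731.28 + $3,906.72 + $2,449.44 = $13,087.44
Monthly escrow = $13,087.44 / 12 = $1,090.62
Required cushion = 1 × $1,090.62 = $1,090.62
Excess over cushion: $1,215.30 − $1,090.62 = $124.68

$124.68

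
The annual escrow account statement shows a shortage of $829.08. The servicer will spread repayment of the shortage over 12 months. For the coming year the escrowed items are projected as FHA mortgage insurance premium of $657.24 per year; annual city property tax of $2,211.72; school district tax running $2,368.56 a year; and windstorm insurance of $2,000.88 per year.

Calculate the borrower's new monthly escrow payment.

FHA mortgage insurance premium = $657.24/yr
City property tax = $2,211.72/yr
School district tax = $2,368.56/yr
Windstorm insurance = $2,000.88/yr
Total annual escrow = $7,238.40
Base monthly escrow = $7,238.40 ÷ 12 = $603.20
Shortage per month = $829.08 / 12 = $69.09
Adjusted monthly = $603.20 + $69.09 = $672.29

$672.29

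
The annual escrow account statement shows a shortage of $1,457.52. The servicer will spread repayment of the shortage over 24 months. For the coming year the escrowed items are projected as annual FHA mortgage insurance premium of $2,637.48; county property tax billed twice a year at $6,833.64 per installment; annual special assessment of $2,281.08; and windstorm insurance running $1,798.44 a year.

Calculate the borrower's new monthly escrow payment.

FHA mortgage insurance premium: $2,637.48 annually
County property tax: $6,833.64 × 2 = $13,667.28 annually
Special assessment: $2,281.08 annually
Windstorm insurance: $1,798.44 annually
Total per year = $2,637.48 + $13,667.28 + $2,281.08 + $1,798.44 = $20,384.28
Base monthly escrow = $20,384.28 ÷ 12 = $1,698.69
Monthly shortage recovery: $1,457.52 ÷ 24 = $60.73
Adjusted monthly = $1,698.69 + $60.73 = $1,759.42

$1,759.42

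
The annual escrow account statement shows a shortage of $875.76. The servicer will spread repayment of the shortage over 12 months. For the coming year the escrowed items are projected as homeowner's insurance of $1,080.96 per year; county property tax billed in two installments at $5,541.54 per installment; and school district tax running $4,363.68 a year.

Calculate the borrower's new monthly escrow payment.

$1,450.29

Homeowner's insurance = $1,080.96 annually
County property tax = $5,541.54 × 2 = $11,083.08 annually
School district tax = $4,363.68 annually
Total per year = $1,080.96 + $11,083.08 + $4,363.68 = $16,527.72
Base monthly escrow = $16,527.72 ÷ 12 = $1,377.31
Monthly shortage recovery: $875.76 ÷ 12 = $72.98
Adjusted monthly = $1,377.31 + $72.98 = $1,450.29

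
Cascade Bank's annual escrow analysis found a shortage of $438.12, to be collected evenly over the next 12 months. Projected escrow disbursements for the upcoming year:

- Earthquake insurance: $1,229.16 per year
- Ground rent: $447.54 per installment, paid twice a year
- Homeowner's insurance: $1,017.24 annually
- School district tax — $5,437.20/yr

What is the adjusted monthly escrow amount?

Earthquake insurance — $1,229.16/yr
Ground rent — $447.54 × 2 = $895.08/yr
Homeowner's insurance — $1,017.24/yr
School district tax — $5,437.20/yr
Combined annual = $1,229.16 + $895.08 + $1,017.24 + $5,437.20 = $8,578.68
Per month = $8,578.68 / 12 = $714.89
Monthly shortage recovery: $438.12 ÷ 12 = $36.51
Adjusted monthly = $714.89 + $36.51 = $751.40

$751.40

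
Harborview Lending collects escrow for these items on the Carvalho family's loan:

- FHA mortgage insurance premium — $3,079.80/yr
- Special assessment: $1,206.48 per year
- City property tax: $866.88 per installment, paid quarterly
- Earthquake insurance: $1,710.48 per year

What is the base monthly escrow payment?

FHA mortgage insurance premium = $3,079.80
Special assessment = $1,206.48
City property tax = $866.88 × 4 = $3,467.52
Earthquake insurance = $1,710.48
Total annual escrow = $9,464.28
Monthly escrow = $9,464.28 ÷ 12 = $788.69

$788.69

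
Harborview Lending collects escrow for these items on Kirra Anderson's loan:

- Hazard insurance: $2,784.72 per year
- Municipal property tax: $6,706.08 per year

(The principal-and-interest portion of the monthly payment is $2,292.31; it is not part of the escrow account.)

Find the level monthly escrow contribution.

$790.90

Hazard insurance: $2,784.72/yr
Municipal property tax: $6,706.08/yr
Annual escrow total = $9,490.80
Monthly = $9,490.80 / 12 = $790.90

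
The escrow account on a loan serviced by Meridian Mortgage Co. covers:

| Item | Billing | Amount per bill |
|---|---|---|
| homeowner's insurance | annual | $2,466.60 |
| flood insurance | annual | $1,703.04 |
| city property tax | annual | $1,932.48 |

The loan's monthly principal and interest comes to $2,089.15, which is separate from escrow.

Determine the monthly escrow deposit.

$508.51

Homeowner's insurance: $2,466.60/yr
Flood insurance: $1,703.04/yr
City property tax: $1,932.48/yr
Total per year = $2,466.60 + $1,703.04 + $1,932.48 = $6,102.12
Per month = $6,102.12 ÷ 12 = $508.51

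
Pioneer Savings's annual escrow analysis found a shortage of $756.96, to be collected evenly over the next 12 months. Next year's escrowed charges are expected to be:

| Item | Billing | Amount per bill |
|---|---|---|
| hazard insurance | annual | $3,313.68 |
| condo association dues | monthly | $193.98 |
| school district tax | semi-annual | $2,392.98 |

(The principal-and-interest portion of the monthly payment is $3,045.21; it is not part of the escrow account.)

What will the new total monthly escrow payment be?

Hazard insurance: $3,313.68 annually
Condo association dues: $193.98 × 12 = $2,327.76 annually
School district tax: $2,392.98 × 2 = $4,785.96 annually
Combined annual = $10,427.40
Monthly = $10,427.40 / 12 = $868.95
Monthly shortage recovery: $756.96 / 12 = $63.08
Adjusted monthly = $868.95 + $63.08 = $932.03

$932.03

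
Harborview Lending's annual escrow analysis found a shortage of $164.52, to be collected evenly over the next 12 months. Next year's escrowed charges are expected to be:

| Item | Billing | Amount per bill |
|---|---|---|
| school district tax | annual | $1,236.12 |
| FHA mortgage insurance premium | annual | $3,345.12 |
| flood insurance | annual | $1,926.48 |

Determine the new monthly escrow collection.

School district tax — $1,236.12
FHA mortgage insurance premium — $3,345.12
Flood insurance — $1,926.48
Annual escrow total = $6,507.72
Monthly escrow = $6,507.72 / 12 = $542.31
Monthly shortage recovery: $164.52 / 12 = $13.71
Adjusted monthly = $542.31 + $13.71 = $556.02

$556.02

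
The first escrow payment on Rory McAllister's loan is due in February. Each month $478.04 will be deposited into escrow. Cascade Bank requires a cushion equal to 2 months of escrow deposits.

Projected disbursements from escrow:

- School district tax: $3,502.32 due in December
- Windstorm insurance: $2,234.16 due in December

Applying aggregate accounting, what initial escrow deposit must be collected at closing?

Cushion = 2 × $478.04 = $956.08
Trial balance (start $0, +$478.04 each month, − disbursements):
  Feb: +$478.04 → $478.04
  Mar: +$478.04 → $956.08
  Apr: +$478.04 → $1,434.12
  May: +$478.04 → $1,912.16
  Jun: +$478.04 → $2,390.20
  Jul: +$478.04 → $2,868.24
  Aug: +$478.04 → $3,346.28
  Sep: +$478.04 → $3,824.32
  Oct: +$478.04 → $4,302.36
  Nov: +$478.04 → $4,780.40
  Dec: +$478.04 − $5,736.48 → -$478.04
  Jan: +$478.04 → $0.00
Lowest trial balance = -$478.04 (Dec)
Initial deposit = cushion − low point = $956.08 − (-$478.04) = $1,434.12

$1,434.12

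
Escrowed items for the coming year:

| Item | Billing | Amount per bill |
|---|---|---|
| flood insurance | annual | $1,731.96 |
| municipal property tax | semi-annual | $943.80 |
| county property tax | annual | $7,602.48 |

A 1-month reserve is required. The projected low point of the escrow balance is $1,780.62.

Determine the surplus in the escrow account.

$845.45

Flood insurance = $1,731.96
Municipal property tax = $943.80 × 2 = $1,887.60
County property tax = $7,602.48
Yearly total = $1,731.96 + $1,887.60 + $7,602.48 = $11,222.04
Monthly escrow = $11,222.04 ÷ 12 = $935.17
Required reserve = 1 × $935.17 = $935.17
Surplus = $1,780.62 − $935.17 = $845.45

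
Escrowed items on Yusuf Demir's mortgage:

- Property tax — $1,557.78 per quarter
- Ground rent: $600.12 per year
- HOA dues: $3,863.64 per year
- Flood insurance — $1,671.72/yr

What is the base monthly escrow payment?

Property tax — $1,557.78 × 4 = $6,231.12 annually
Ground rent — $600.12 annually
HOA dues — $3,863.64 annually
Flood insurance — $1,671.72 annually
Combined annual = $12,366.60
Per month = $12,366.60 ÷ 12 = $1,030.55

$1,030.55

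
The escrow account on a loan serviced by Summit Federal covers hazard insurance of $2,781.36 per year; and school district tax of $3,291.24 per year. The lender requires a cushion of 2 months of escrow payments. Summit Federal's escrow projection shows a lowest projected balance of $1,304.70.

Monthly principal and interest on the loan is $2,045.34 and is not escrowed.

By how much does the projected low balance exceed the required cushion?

Hazard insurance: $2,781.36
School district tax: $3,291.24
Annual escrow total = $6,072.60
Per month = $6,072.60 ÷ 12 = $506.05
Cushion = 2 × $506.05 = $1,012.10
Surplus = $1,304.70 − $1,012.10 = $292.60

$292.60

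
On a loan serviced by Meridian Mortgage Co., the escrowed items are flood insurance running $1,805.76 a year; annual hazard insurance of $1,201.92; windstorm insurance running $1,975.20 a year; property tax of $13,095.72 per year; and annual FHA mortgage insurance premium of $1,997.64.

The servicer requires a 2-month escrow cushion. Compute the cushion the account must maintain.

Flood insurance: $1,805.76
Hazard insurance: $1,201.92
Windstorm insurance: $1,975.20
Property tax: $13,095.72
FHA mortgage insurance premium: $1,997.64
Total per year = $1,805.76 + $1,201.92 + $1,975.20 + $13,095.72 + $1,997.64 = $20,076.24
Base monthly escrow = $20,076.24 / 12 = $1,673.02
Required cushion = 2 × $1,673.02 = $3,346.04

$3,346.04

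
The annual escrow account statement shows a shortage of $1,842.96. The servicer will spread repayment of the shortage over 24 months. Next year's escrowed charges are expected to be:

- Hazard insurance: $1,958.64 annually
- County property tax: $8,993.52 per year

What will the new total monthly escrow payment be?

$989.47

Hazard insurance = $1,958.64 annually
County property tax = $8,993.52 annually
Total per year = $10,952.16
Base monthly escrow = $10,952.16 ÷ 12 = $912.68
Monthly shortage recovery: $1,842.96 / 24 = $76.79
New monthly escrow = $912.68 + $76.79 = $989.47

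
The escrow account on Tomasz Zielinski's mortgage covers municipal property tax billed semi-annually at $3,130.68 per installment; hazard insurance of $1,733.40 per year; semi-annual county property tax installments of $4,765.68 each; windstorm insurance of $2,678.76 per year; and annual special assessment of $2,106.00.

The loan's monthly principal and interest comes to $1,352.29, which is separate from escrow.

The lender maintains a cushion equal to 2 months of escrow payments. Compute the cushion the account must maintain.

$3,718.48

Municipal property tax — $3,130.68 × 2 = $6,261.36
Hazard insurance — $1,733.40
County property tax — $4,765.68 × 2 = $9,531.36
Windstorm insurance — $2,678.76
Special assessment — $2,106.00
Annual escrow total = $6,261.36 + $1,733.40 + $9,531.36 + $2,678.76 + $2,106.00 = $22,310.88
Base monthly escrow = $22,310.88 ÷ 12 = $1,859.24
Cushion = 2 × $1,859.24 = $3,718.48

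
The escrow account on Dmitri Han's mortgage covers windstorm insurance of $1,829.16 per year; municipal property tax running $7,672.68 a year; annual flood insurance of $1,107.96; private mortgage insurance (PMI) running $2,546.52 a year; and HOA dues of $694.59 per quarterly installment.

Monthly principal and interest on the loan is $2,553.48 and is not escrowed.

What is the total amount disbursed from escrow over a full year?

$15,934.68

Windstorm insurance: $1,829.16 annually
Municipal property tax: $7,672.68 annually
Flood insurance: $1,107.96 annually
Private mortgage insurance (PMI): $2,546.52 annually
HOA dues: $694.59 × 4 = $2,778.36 annually
Total per year = $1,829.16 + $7,672.68 + $1,107.96 + $2,546.52 + $2,778.36 = $15,934.68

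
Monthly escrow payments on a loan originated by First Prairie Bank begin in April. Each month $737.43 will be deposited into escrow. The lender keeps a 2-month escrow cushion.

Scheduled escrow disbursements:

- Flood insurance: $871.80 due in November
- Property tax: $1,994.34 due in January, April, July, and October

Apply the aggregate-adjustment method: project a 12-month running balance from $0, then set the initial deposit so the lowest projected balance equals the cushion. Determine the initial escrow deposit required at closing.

Cushion = 2 × $737.43 = $1,474.86
Trial balance (start $0, +$737.43 each month, − disbursements):
  Apr: +$737.43 − $1,994.34 → -$1,256.91
  May: +$737.43 → -$519.48
  Jun: +$737.43 → $217.95
  Jul: +$737.43 − $1,994.34 → -$1,038.96
  Aug: +$737.43 → -$301.53
  Sep: +$737.43 → $435.90
  Oct: +$737.43 − $1,994.34 → -$821.01
  Nov: +$737.43 − $871.80 → -$955.38
  Dec: +$737.43 → -$217.95
  Jan: +$737.43 − $1,994.34 → -$1,474.86
  Feb: +$737.43 → -$737.43
  Mar: +$737.43 → $0.00
Lowest trial balance = -$1,474.86 (Jan)
Initial deposit = cushion − low point = $1,474.86 − (-$1,474.86) = $2,949.72

$2,949.72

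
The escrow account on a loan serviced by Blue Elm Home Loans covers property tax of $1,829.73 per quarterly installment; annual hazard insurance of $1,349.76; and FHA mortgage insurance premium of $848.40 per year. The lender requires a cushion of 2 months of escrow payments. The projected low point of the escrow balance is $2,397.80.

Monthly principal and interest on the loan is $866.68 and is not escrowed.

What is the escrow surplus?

Property tax — $1,829.73 × 4 = $7,318.92/yr
Hazard insurance — $1,349.76/yr
FHA mortgage insurance premium — $848.40/yr
Annual escrow total = $7,318.92 + $1,349.76 + $848.40 = $9,517.08
Monthly escrow = $9,517.08 / 12 = $793.09
Required reserve = 2 × $793.09 = $1,586.18
Surplus = $2,397.80 − $1,586.18 = $811.62

$811.62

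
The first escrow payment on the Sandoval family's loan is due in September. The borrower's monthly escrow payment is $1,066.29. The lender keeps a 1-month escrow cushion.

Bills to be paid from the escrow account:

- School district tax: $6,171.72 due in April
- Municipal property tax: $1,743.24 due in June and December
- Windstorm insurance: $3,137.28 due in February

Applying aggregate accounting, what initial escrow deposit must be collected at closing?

$3,588.21

Cushion = 1 × $1,066.29 = $1,066.29
Trial balance (start $0, +$1,066.29 each month, − disbursements):
  Sep: +$1,066.29 → $1,066.29
  Oct: +$1,066.29 → $2,132.58
  Nov: +$1,066.29 → $3,198.87
  Dec: +$1,066.29 − $1,743.24 → $2,521.92
  Jan: +$1,066.29 → $3,588.21
  Feb: +$1,066.29 − $3,137.28 → $1,517.22
  Mar: +$1,066.29 → $2,583.51
  Apr: +$1,066.29 − $6,171.72 → -$2,521.92
  May: +$1,066.29 → -$1,455.63
  Jun: +$1,066.29 − $1,743.24 → -$2,132.58
  Jul: +$1,066.29 → -$1,066.29
  Aug: +$1,066.29 → $0.00
Lowest trial balance = -$2,521.92 (Apr)
Initial deposit = cushion − low point = $1,066.29 − (-$2,521.92) = $3,588.21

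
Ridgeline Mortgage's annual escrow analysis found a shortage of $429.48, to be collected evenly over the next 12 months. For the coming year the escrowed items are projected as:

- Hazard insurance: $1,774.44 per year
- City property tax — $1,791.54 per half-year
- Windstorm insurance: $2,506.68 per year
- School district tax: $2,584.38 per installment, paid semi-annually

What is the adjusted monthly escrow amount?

Hazard insurance: $1,774.44
City property tax: $1,791.54 × 2 = $3,583.08
Windstorm insurance: $2,506.68
School district tax: $2,584.38 × 2 = $5,168.76
Yearly total = $13,032.96
Base monthly escrow = $13,032.96 ÷ 12 = $1,086.08
Monthly shortage recovery: $429.48 / 12 = $35.79
New monthly escrow = $1,086.08 + $35.79 = $1,121.87

$1,121.87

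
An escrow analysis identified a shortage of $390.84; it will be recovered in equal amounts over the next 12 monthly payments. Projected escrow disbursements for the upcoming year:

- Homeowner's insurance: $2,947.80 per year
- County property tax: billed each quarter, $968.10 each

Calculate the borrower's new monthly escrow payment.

$600.92

Homeowner's insurance — $2,947.80 annually
County property tax — $968.10 × 4 = $3,872.40 annually
Combined annual = $2,947.80 + $3,872.40 = $6,820.20
Monthly escrow = $6,820.20 ÷ 12 = $568.35
Monthly shortage recovery: $390.84 / 12 = $32.57
New monthly escrow = $568.35 + $32.57 = $600.92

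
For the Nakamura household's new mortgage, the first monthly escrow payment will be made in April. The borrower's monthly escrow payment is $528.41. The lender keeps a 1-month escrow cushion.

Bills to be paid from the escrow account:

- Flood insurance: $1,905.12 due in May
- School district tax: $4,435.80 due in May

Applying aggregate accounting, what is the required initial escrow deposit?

Cushion = 1 × $528.41 = $528.41
Trial balance (start $0, +$528.41 each month, − disbursements):
  Apr: +$528.41 → $528.41
  May: +$528.41 − $6,340.92 → -$5,284.10
  Jun: +$528.41 → -$4,755.69
  Jul: +$528.41 → -$4,227.28
  Aug: +$528.41 → -$3,698.87
  Sep: +$528.41 → -$3,170.46
  Oct: +$528.41 → -$2,642.05
  Nov: +$528.41 → -$2,113.64
  Dec: +$528.41 → -$1,585.23
  Jan: +$528.41 → -$1,056.82
  Feb: +$528.41 → -$528.41
  Mar: +$528.41 → $0.00
Lowest trial balance = -$5,284.10 (May)
Initial deposit = cushion − low point = $528.41 − (-$5,284.10) = $5,812.51

$5,812.51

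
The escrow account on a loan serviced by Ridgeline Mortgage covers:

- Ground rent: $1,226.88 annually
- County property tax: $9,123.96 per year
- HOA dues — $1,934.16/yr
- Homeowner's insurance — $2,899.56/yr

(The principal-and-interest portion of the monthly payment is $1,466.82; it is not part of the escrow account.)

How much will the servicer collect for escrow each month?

Ground rent: $1,226.88 per year
County property tax: $9,123.96 per year
HOA dues: $1,934.16 per year
Homeowner's insurance: $2,899.56 per year
Combined annual = $1,226.88 + $9,123.96 + $1,934.16 + $2,899.56 = $15,184.56
Monthly = $15,184.56 / 12 = $1,265.38

$1,265.38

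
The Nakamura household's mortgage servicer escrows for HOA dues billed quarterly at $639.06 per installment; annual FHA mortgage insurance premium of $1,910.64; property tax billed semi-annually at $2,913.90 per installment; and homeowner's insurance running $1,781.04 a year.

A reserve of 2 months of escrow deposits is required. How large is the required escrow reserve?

HOA dues — $639.06 × 4 = $2,556.24 per year
FHA mortgage insurance premium — $1,910.64 per year
Property tax — $2,913.90 × 2 = $5,827.80 per year
Homeowner's insurance — $1,781.04 per year
Annual escrow total = $12,075.72
Monthly = $12,075.72 / 12 = $1,006.31
Required cushion = 2 × $1,006.31 = $2,012.62

$2,012.62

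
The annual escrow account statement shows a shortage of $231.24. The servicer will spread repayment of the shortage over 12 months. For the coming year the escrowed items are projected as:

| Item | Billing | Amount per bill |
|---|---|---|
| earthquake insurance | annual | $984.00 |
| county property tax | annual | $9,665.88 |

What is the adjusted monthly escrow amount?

$906.76

Earthquake insurance: $984.00/yr
County property tax: $9,665.88/yr
Total per year = $984.00 + $9,665.88 = $10,649.88
Monthly = $10,649.88 ÷ 12 = $887.49
Shortage spread = $231.24 ÷ 12 = $19.27/mo
Adjusted monthly = $887.49 + $19.27 = $906.76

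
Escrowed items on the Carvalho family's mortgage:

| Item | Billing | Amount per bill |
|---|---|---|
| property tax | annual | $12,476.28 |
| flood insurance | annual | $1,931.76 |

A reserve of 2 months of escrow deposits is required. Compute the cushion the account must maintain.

Property tax: $12,476.28 per year
Flood insurance: $1,931.76 per year
Annual escrow total = $14,408.04
Monthly = $14,408.04 / 12 = $1,200.67
Cushion = 2 × $1,200.67 = $2,401.34

$2,401.34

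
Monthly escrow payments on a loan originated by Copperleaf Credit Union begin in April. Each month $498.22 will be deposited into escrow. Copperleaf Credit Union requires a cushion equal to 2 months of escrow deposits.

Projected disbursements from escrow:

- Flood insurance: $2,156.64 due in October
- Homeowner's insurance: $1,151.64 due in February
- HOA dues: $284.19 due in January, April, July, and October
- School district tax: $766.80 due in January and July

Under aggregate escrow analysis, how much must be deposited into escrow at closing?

Cushion = 2 × $498.22 = $996.44
Trial balance (start $0, +$498.22 each month, − disbursements):
  Apr: +$498.22 − $284.19 → $214.03
  May: +$498.22 → $712.25
  Jun: +$498.22 → $1,210.47
  Jul: +$498.22 − $1,050.99 → $657.70
  Aug: +$498.22 → $1,155.92
  Sep: +$498.22 → $1,654.14
  Oct: +$498.22 − $2,440.83 → -$288.47
  Nov: +$498.22 → $209.75
  Dec: +$498.22 → $707.97
  Jan: +$498.22 − $1,050.99 → $155.20
  Feb: +$498.22 − $1,151.64 → -$498.22
  Mar: +$498.22 → $0.00
Lowest trial balance = -$498.22 (Feb)
Initial deposit = cushion − low point = $996.44 − (-$498.22) = $1,494.66

$1,494.66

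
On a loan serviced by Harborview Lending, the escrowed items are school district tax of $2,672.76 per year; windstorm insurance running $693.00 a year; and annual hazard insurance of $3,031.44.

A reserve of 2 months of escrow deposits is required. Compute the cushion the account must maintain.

$1,066.20

School district tax: $2,672.76
Windstorm insurance: $693.00
Hazard insurance: $3,031.44
Yearly total = $2,672.76 + $693.00 + $3,031.44 = $6,397.20
Monthly = $6,397.20 ÷ 12 = $533.10
Required cushion = 2 × $533.10 = $1,066.20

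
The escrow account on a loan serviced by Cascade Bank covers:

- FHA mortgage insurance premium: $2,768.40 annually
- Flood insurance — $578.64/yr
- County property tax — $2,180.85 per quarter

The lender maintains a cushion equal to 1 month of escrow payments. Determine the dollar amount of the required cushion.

FHA mortgage insurance premium — $2,768.40 per year
Flood insurance — $578.64 per year
County property tax — $2,180.85 × 4 = $8,723.40 per year
Combined annual = $2,768.40 + $578.64 + $8,723.40 = $12,070.44
Per month = $12,070.44 ÷ 12 = $1,005.87
Cushion = 1 × $1,005.87 = $1,005.87

$1,005.87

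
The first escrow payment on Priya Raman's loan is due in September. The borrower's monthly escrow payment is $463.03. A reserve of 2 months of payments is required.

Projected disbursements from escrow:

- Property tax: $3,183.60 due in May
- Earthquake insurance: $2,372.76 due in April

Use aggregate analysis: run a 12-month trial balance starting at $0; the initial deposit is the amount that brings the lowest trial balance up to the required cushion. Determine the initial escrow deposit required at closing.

$2,315.15

Cushion = 2 × $463.03 = $926.06
Trial balance (start $0, +$463.03 each month, − disbursements):
  Sep: +$463.03 → $463.03
  Oct: +$463.03 → $926.06
  Nov: +$463.03 → $1,389.09
  Dec: +$463.03 → $1,852.12
  Jan: +$463.03 → $2,315.15
  Feb: +$463.03 → $2,778.18
  Mar: +$463.03 → $3,241.21
  Apr: +$463.03 − $2,372.76 → $1,331.48
  May: +$463.03 − $3,183.60 → -$1,389.09
  Jun: +$463.03 → -$926.06
  Jul: +$463.03 → -$463.03
  Aug: +$463.03 → $0.00
Lowest trial balance = -$1,389.09 (May)
Initial deposit = cushion − low point = $926.06 − (-$1,389.09) = $2,315.15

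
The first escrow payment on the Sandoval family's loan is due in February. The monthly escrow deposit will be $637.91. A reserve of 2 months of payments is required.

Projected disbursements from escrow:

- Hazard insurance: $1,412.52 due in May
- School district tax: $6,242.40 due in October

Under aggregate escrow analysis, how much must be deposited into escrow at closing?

$3,189.55

Cushion = 2 × $637.91 = $1,275.82
Trial balance (start $0, +$637.91 each month, − disbursements):
  Feb: +$637.91 → $637.91
  Mar: +$637.91 → $1,275.82
  Apr: +$637.91 → $1,913.73
  May: +$637.91 − $1,412.52 → $1,139.12
  Jun: +$637.91 → $1,777.03
  Jul: +$637.91 → $2,414.94
  Aug: +$637.91 → $3,052.85
  Sep: +$637.91 → $3,690.76
  Oct: +$637.91 − $6,242.40 → -$1,913.73
  Nov: +$637.91 → -$1,275.82
  Dec: +$637.91 → -$637.91
  Jan: +$637.91 → $0.00
Lowest trial balance = -$1,913.73 (Oct)
Initial deposit = cushion − low point = $1,275.82 − (-$1,913.73) = $3,189.55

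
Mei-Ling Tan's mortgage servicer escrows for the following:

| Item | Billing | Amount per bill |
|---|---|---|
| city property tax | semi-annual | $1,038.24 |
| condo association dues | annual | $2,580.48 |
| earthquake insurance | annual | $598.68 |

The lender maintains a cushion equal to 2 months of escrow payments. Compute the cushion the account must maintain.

$875.94

City property tax — $1,038.24 × 2 = $2,076.48 annually
Condo association dues — $2,580.48 annually
Earthquake insurance — $598.68 annually
Combined annual = $5,255.64
Per month = $5,255.64 ÷ 12 = $437.97
Reserve = 2 × $437.97 = $875.94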